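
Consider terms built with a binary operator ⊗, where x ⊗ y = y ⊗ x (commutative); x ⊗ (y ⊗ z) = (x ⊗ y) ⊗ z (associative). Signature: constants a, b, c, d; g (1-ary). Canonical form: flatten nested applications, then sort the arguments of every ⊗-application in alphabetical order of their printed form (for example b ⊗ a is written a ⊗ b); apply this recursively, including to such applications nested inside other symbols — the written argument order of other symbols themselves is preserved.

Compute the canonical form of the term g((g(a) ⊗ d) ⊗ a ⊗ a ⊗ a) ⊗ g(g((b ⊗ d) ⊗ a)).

Answer: g(a ⊗ a ⊗ a ⊗ d ⊗ g(a)) ⊗ g(g(a ⊗ b ⊗ d))

Derivation:
Inside:  g((g(a) ⊗ d) ⊗ a ⊗ a ⊗ a)  →  g(a ⊗ a ⊗ a ⊗ d ⊗ g(a))
Canonicalize subterm:  g(g((b ⊗ d) ⊗ a))  →  g(g(a ⊗ b ⊗ d))
Sort arguments:  g(a ⊗ a ⊗ a ⊗ d ⊗ g(a)) ⊗ g(g(a ⊗ b ⊗ d))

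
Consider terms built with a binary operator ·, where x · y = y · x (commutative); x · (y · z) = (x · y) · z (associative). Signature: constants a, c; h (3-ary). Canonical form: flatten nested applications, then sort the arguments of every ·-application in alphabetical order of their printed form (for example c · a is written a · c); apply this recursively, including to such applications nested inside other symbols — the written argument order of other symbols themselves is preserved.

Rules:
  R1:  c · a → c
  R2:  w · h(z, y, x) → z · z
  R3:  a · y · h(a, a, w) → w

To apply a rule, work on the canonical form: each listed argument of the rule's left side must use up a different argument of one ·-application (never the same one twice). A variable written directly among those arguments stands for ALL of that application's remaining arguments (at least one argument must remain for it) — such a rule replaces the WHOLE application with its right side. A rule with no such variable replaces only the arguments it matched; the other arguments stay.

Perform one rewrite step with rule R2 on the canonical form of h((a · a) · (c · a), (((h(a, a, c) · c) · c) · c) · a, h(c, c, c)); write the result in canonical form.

Answer: h(a · a · a · c, a · a, h(c, c, c))

Derivation:
Canonical form:  h(a · a · a · c, a · c · c · c · h(a, a, c), h(c, c, c))
Apply R2:  consuming h(a, a, c);  w := a · c · c · c, x := c, y := a, z := a
The extension variable absorbs all remaining arguments, so the whole application is rewritten.
Giving:  h(a · a · a · c, a · a, h(c, c, c))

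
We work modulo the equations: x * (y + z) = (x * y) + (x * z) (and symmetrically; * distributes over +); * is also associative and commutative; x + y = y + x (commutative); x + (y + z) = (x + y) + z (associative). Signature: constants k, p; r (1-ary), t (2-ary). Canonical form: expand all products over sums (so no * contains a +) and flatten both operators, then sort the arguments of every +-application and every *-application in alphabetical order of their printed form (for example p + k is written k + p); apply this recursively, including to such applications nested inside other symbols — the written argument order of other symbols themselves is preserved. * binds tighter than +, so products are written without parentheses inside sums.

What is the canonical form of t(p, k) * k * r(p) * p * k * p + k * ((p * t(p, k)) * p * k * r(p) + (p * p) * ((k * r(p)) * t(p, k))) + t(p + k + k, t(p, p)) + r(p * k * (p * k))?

Answer: k * k * p * p * r(p) * t(p, k) + k * k * p * p * r(p) * t(p, k) + k * k * p * p * r(p) * t(p, k) + r(k * k * p * p) + t(k + k + p, t(p, p))

Derivation:
Expand products over sums:  k * k * p * p * r(p) * t(p, k) + k * k * p * p * r(p) * t(p, k) + k * k * p * p * r(p) * t(p, k) + t(k + k + p, t(p, p)) + r(k * k * p * p)
Sort:  k * k * p * p * r(p) * t(p, k) + k * k * p * p * r(p) * t(p, k) + k * k * p * p * r(p) * t(p, k) + r(k * k * p * p) + t(k + k + p, t(p, p))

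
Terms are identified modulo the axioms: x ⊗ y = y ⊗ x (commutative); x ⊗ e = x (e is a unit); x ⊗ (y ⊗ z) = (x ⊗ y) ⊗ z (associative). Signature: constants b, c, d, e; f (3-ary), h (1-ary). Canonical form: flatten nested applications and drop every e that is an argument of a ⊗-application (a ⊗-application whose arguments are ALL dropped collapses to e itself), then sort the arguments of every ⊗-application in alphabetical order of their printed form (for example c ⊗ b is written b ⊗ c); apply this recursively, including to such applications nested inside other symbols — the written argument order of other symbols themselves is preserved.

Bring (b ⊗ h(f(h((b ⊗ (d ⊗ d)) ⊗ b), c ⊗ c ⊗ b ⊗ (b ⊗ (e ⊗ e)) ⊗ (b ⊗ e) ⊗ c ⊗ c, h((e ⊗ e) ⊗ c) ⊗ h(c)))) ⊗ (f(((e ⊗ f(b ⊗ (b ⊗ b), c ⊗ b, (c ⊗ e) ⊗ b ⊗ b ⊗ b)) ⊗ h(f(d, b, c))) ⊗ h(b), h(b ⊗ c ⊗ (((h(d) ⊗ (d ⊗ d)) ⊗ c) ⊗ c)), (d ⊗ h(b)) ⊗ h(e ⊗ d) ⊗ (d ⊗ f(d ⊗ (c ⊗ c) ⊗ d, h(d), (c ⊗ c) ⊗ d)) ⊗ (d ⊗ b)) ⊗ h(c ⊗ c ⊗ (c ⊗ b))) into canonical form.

Flatten:  b ⊗ h(f(h((b ⊗ (d ⊗ d)) ⊗ b), c ⊗ c ⊗ b ⊗ (b ⊗ (e ⊗ e)) ⊗ (b ⊗ e) ⊗ c ⊗ c, h((e ⊗ e) ⊗ c) ⊗ h(c))) ⊗ f(((e ⊗ f(b ⊗ (b ⊗ b), c ⊗ b, (c ⊗ e) ⊗ b ⊗ b ⊗ b)) ⊗ h(f(d, b, c))) ⊗ h(b), h(b ⊗ c ⊗ (((h(d) ⊗ (d ⊗ d)) ⊗ c) ⊗ c)), (d ⊗ h(b)) ⊗ h(e ⊗ d) ⊗ (d ⊗ f(d ⊗ (c ⊗ c) ⊗ d, h(d), (c ⊗ c) ⊗ d)) ⊗ (d ⊗ b)) ⊗ h(c ⊗ c ⊗ (c ⊗ b))
Simplify inside:  h(f(h((b ⊗ (d ⊗ d)) ⊗ b), c ⊗ c ⊗ b ⊗ (b ⊗ (e ⊗ e)) ⊗ (b ⊗ e) ⊗ c ⊗ c, h((e ⊗ e) ⊗ c) ⊗ h(c)))  →  h(f(h(b ⊗ b ⊗ d ⊗ d), b ⊗ b ⊗ b ⊗ c ⊗ c ⊗ c ⊗ c, h(c) ⊗ h(c)))
Canonicalize subterm:  f(((e ⊗ f(b ⊗ (b ⊗ b), c ⊗ b, (c ⊗ e) ⊗ b ⊗ b ⊗ b)) ⊗ h(f(d, b, c))) ⊗ h(b), h(b ⊗ c ⊗ (((h(d) ⊗ (d ⊗ d)) ⊗ c) ⊗ c)), (d ⊗ h(b)) ⊗ h(e ⊗ d) ⊗ (d ⊗ f(d ⊗ (c ⊗ c) ⊗ d, h(d), (c ⊗ c) ⊗ d)) ⊗ (d ⊗ b))  →  f(f(b ⊗ b ⊗ b, b ⊗ c, b ⊗ b ⊗ b ⊗ c) ⊗ h(b) ⊗ h(f(d, b, c)), h(b ⊗ c ⊗ c ⊗ c ⊗ d ⊗ d ⊗ h(d)), b ⊗ d ⊗ d ⊗ d ⊗ f(c ⊗ c ⊗ d ⊗ d, h(d), c ⊗ c ⊗ d) ⊗ h(b) ⊗ h(d))
Inside:  h(c ⊗ c ⊗ (c ⊗ b))  →  h(b ⊗ c ⊗ c ⊗ c)
Order the arguments:  b ⊗ f(f(b ⊗ b ⊗ b, b ⊗ c, b ⊗ b ⊗ b ⊗ c) ⊗ h(b) ⊗ h(f(d, b, c)), h(b ⊗ c ⊗ c ⊗ c ⊗ d ⊗ d ⊗ h(d)), b ⊗ d ⊗ d ⊗ d ⊗ f(c ⊗ c ⊗ d ⊗ d, h(d), c ⊗ c ⊗ d) ⊗ h(b) ⊗ h(d)) ⊗ h(b ⊗ c ⊗ c ⊗ c) ⊗ h(f(h(b ⊗ b ⊗ d ⊗ d), b ⊗ b ⊗ b ⊗ c ⊗ c ⊗ c ⊗ c, h(c) ⊗ h(c)))

Answer: b ⊗ f(f(b ⊗ b ⊗ b, b ⊗ c, b ⊗ b ⊗ b ⊗ c) ⊗ h(b) ⊗ h(f(d, b, c)), h(b ⊗ c ⊗ c ⊗ c ⊗ d ⊗ d ⊗ h(d)), b ⊗ d ⊗ d ⊗ d ⊗ f(c ⊗ c ⊗ d ⊗ d, h(d), c ⊗ c ⊗ d) ⊗ h(b) ⊗ h(d)) ⊗ h(b ⊗ c ⊗ c ⊗ c) ⊗ h(f(h(b ⊗ b ⊗ d ⊗ d), b ⊗ b ⊗ b ⊗ c ⊗ c ⊗ c ⊗ c, h(c) ⊗ h(c)))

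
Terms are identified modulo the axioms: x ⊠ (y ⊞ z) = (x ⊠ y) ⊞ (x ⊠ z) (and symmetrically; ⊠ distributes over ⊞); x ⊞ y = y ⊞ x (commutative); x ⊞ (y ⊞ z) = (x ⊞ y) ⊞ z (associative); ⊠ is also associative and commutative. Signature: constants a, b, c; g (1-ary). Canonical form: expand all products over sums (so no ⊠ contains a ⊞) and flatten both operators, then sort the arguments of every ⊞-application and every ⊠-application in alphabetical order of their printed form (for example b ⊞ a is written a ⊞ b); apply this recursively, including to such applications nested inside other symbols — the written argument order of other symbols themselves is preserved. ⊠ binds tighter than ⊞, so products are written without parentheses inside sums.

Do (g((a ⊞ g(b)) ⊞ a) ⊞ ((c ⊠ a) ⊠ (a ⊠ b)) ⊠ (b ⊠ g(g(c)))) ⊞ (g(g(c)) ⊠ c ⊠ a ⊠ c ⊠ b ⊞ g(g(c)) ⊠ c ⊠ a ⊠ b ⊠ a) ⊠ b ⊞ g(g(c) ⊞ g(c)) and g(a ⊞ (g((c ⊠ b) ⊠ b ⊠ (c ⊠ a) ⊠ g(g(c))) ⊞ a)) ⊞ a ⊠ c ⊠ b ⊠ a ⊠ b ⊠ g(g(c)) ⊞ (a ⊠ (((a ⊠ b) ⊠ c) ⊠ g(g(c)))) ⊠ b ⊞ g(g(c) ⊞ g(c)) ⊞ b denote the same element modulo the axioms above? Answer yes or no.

Left:  (g((a ⊞ g(b)) ⊞ a) ⊞ ((c ⊠ a) ⊠ (a ⊠ b)) ⊠ (b ⊠ g(g(c)))) ⊞ (g(g(c)) ⊠ c ⊠ a ⊠ c ⊠ b ⊞ g(g(c)) ⊠ c ⊠ a ⊠ b ⊠ a) ⊠ b ⊞ g(g(c) ⊞ g(c))
  Expand products over sums:  g(a ⊞ a ⊞ g(b)) ⊞ a ⊠ a ⊠ b ⊠ b ⊠ c ⊠ g(g(c)) ⊞ a ⊠ b ⊠ b ⊠ c ⊠ c ⊠ g(g(c)) ⊞ a ⊠ a ⊠ b ⊠ b ⊠ c ⊠ g(g(c)) ⊞ g(g(c) ⊞ g(c))
  Sort arguments:  a ⊠ a ⊠ b ⊠ b ⊠ c ⊠ g(g(c)) ⊞ a ⊠ a ⊠ b ⊠ b ⊠ c ⊠ g(g(c)) ⊞ a ⊠ b ⊠ b ⊠ c ⊠ c ⊠ g(g(c)) ⊞ g(a ⊞ a ⊞ g(b)) ⊞ g(g(c) ⊞ g(c))
Right:  g(a ⊞ (g((c ⊠ b) ⊠ b ⊠ (c ⊠ a) ⊠ g(g(c))) ⊞ a)) ⊞ a ⊠ c ⊠ b ⊠ a ⊠ b ⊠ g(g(c)) ⊞ (a ⊠ (((a ⊠ b) ⊠ c) ⊠ g(g(c)))) ⊠ b ⊞ g(g(c) ⊞ g(c)) ⊞ b
  Un-nest:  g(a ⊞ a ⊞ g(a ⊠ b ⊠ b ⊠ c ⊠ c ⊠ g(g(c)))) ⊞ a ⊠ a ⊠ b ⊠ b ⊠ c ⊠ g(g(c)) ⊞ a ⊠ a ⊠ b ⊠ b ⊠ c ⊠ g(g(c)) ⊞ g(g(c) ⊞ g(c)) ⊞ b
  Sort:  a ⊠ a ⊠ b ⊠ b ⊠ c ⊠ g(g(c)) ⊞ a ⊠ a ⊠ b ⊠ b ⊠ c ⊠ g(g(c)) ⊞ b ⊞ g(a ⊞ a ⊞ g(a ⊠ b ⊠ b ⊠ c ⊠ c ⊠ g(g(c)))) ⊞ g(g(c) ⊞ g(c))

Answer: no — a ⊠ a ⊠ b ⊠ b ⊠ c ⊠ g(g(c)) ⊞ a ⊠ a ⊠ b ⊠ b ⊠ c ⊠ g(g(c)) ⊞ a ⊠ b ⊠ b ⊠ c ⊠ c ⊠ g(g(c)) ⊞ g(a ⊞ a ⊞ g(b)) ⊞ g(g(c) ⊞ g(c)) vs a ⊠ a ⊠ b ⊠ b ⊠ c ⊠ g(g(c)) ⊞ a ⊠ a ⊠ b ⊠ b ⊠ c ⊠ g(g(c)) ⊞ b ⊞ g(a ⊞ a ⊞ g(a ⊠ b ⊠ b ⊠ c ⊠ c ⊠ g(g(c)))) ⊞ g(g(c) ⊞ g(c))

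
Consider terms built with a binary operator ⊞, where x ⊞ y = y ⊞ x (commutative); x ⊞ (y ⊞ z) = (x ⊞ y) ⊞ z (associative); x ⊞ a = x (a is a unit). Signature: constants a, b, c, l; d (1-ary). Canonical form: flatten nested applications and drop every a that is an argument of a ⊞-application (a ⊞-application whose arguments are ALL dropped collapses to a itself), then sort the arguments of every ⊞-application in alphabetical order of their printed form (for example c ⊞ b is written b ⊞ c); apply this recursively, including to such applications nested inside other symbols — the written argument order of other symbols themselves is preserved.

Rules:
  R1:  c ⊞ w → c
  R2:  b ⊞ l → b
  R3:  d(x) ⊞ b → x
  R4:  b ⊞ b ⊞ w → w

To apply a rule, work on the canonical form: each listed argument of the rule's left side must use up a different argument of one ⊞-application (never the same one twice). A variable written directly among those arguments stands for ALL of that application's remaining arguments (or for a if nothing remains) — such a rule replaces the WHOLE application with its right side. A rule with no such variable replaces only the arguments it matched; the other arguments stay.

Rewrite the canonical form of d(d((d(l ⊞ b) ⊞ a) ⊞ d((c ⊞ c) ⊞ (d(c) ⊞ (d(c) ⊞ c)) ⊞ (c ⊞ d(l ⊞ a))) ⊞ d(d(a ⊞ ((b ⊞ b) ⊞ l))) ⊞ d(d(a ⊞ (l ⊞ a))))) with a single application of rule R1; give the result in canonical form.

Answer: d(d(d(b ⊞ l) ⊞ d(c) ⊞ d(d(b ⊞ b ⊞ l)) ⊞ d(d(l))))

Derivation:
Canonical form:  d(d(d(b ⊞ l) ⊞ d(c ⊞ c ⊞ c ⊞ c ⊞ d(c) ⊞ d(c) ⊞ d(l)) ⊞ d(d(b ⊞ b ⊞ l)) ⊞ d(d(l))))
Apply R1:  consuming c;  w := c ⊞ c ⊞ c ⊞ d(c) ⊞ d(c) ⊞ d(l)
The extension variable absorbs all remaining arguments, so the whole application is rewritten.
Giving:  d(d(d(b ⊞ l) ⊞ d(c) ⊞ d(d(b ⊞ b ⊞ l)) ⊞ d(d(l))))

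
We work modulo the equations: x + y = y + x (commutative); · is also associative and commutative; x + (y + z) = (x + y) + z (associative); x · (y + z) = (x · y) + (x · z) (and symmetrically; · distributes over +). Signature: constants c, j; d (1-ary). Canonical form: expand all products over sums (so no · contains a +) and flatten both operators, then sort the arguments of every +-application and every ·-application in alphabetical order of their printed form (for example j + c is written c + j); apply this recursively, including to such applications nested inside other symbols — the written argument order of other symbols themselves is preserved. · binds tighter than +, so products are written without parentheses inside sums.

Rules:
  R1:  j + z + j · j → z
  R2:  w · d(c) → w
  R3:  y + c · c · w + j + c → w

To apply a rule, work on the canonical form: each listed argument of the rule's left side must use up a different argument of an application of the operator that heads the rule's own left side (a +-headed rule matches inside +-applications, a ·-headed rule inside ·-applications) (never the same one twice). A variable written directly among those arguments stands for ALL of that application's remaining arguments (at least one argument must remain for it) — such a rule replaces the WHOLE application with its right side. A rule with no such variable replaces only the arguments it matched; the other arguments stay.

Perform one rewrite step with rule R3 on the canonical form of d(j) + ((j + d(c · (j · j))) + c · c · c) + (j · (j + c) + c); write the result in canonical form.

Canonical form:  c + c · c · c + c · j + d(c · j · j) + d(j) + j + j · j
R3 matches:  uses c, c · c · c, j;  w := c, y := c · j + d(c · j · j) + d(j) + j · j
The extension variable absorbs all remaining arguments, so the whole application is rewritten.
Giving:  c

Answer: c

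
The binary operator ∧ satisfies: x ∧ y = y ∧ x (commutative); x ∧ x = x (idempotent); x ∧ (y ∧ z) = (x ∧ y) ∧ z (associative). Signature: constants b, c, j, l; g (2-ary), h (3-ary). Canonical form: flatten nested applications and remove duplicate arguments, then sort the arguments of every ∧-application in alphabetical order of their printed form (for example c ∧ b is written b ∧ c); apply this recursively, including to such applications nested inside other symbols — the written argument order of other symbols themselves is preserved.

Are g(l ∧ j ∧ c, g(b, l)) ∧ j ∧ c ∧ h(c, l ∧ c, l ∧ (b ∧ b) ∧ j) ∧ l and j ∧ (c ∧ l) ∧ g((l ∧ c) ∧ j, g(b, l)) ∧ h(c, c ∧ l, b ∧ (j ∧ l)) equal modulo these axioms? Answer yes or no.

Answer: yes — both canonical forms are c ∧ g(c ∧ j ∧ l, g(b, l)) ∧ h(c, c ∧ l, b ∧ j ∧ l) ∧ j ∧ l

Derivation:
Left:  g(l ∧ j ∧ c, g(b, l)) ∧ j ∧ c ∧ h(c, l ∧ c, l ∧ (b ∧ b) ∧ j) ∧ l
  Inside:  g(l ∧ j ∧ c, g(b, l))  →  g(c ∧ j ∧ l, g(b, l))
  Canonicalize subterm:  h(c, l ∧ c, l ∧ (b ∧ b) ∧ j)  →  h(c, c ∧ l, b ∧ j ∧ l)
  Order the arguments:  c ∧ g(c ∧ j ∧ l, g(b, l)) ∧ h(c, c ∧ l, b ∧ j ∧ l) ∧ j ∧ l
Right:  j ∧ (c ∧ l) ∧ g((l ∧ c) ∧ j, g(b, l)) ∧ h(c, c ∧ l, b ∧ (j ∧ l))
  Un-nest:  j ∧ c ∧ l ∧ g((l ∧ c) ∧ j, g(b, l)) ∧ h(c, c ∧ l, b ∧ (j ∧ l))
  Inside:  g((l ∧ c) ∧ j, g(b, l))  →  g(c ∧ j ∧ l, g(b, l))
  Simplify inside:  h(c, c ∧ l, b ∧ (j ∧ l))  →  h(c, c ∧ l, b ∧ j ∧ l)
  Order the arguments:  c ∧ g(c ∧ j ∧ l, g(b, l)) ∧ h(c, c ∧ l, b ∧ j ∧ l) ∧ j ∧ l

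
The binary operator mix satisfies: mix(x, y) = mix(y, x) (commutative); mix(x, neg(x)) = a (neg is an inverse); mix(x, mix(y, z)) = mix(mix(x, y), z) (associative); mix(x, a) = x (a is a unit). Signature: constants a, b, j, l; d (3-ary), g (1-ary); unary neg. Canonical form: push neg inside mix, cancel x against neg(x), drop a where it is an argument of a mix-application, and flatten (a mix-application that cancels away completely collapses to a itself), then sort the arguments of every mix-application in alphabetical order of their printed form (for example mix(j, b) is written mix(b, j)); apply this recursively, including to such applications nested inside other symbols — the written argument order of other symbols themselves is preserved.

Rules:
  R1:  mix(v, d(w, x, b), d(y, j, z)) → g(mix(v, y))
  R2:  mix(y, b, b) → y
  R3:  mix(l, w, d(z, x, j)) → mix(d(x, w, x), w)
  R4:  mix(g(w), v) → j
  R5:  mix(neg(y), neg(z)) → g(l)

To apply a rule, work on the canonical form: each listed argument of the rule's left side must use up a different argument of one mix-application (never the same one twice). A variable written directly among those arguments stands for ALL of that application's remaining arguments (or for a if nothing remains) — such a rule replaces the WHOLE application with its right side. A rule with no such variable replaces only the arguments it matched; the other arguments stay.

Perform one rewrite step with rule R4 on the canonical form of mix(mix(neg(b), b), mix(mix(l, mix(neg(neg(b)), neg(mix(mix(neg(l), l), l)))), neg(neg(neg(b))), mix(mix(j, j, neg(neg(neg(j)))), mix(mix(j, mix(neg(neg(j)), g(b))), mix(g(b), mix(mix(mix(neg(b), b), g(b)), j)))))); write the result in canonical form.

Canonical form:  mix(g(b), g(b), g(b), j, j, j, j)
R4 matches:  uses g(b);  v := mix(g(b), g(b), j, j, j, j), w := b
Every leftover argument binds to the variable; the entire application is replaced.
Result:  j

Answer: j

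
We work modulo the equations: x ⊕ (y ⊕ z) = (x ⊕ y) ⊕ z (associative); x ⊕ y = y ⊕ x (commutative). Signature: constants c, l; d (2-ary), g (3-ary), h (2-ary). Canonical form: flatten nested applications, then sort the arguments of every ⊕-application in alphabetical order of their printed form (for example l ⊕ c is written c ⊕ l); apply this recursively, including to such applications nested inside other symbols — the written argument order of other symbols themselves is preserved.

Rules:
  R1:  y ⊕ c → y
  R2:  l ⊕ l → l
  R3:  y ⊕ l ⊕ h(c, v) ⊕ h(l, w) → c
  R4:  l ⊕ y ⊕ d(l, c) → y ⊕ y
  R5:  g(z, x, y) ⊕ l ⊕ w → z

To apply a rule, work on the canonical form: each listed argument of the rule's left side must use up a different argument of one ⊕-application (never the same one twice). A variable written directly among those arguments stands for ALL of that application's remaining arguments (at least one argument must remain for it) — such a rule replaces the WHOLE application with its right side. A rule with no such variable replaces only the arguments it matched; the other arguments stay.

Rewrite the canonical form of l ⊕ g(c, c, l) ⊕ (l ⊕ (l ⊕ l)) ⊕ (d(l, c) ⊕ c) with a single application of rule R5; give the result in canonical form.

Answer: c

Derivation:
Canonical form:  c ⊕ d(l, c) ⊕ g(c, c, l) ⊕ l ⊕ l ⊕ l ⊕ l
R5 matches:  uses g(c, c, l), l;  w := c ⊕ d(l, c) ⊕ l ⊕ l ⊕ l, x := c, y := l, z := c
Every leftover argument binds to the variable; the entire application is replaced.
Result:  c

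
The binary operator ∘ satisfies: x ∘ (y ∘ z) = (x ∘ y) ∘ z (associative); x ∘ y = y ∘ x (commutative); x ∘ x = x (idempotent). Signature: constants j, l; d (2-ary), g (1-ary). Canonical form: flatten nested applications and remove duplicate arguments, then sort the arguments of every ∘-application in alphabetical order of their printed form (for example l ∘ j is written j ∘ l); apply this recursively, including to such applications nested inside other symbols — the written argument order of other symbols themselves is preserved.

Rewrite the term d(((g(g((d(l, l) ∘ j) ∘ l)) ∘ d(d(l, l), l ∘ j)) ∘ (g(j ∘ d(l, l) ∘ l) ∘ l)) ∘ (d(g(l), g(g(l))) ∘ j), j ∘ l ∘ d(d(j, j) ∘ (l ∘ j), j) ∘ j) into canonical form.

Focus inside:  ((g(g((d(l, l) ∘ j) ∘ l)) ∘ d(d(l, l), l ∘ j)) ∘ (g(j ∘ d(l, l) ∘ l) ∘ l)) ∘ (d(g(l), g(g(l))) ∘ j)
Merge nested applications:  g(g((d(l, l) ∘ j) ∘ l)) ∘ d(d(l, l), l ∘ j) ∘ g(j ∘ d(l, l) ∘ l) ∘ l ∘ d(g(l), g(g(l))) ∘ j
Canonicalize subterm:  g(g((d(l, l) ∘ j) ∘ l))  →  g(g(d(l, l) ∘ j ∘ l))
Simplify inside:  d(d(l, l), l ∘ j)  →  d(d(l, l), j ∘ l)
Simplify inside:  g(j ∘ d(l, l) ∘ l)  →  g(d(l, l) ∘ j ∘ l)
Order the arguments:  d(d(l, l), j ∘ l) ∘ d(g(l), g(g(l))) ∘ g(d(l, l) ∘ j ∘ l) ∘ g(g(d(l, l) ∘ j ∘ l)) ∘ j ∘ l
Rebuild:  d(d(d(l, l), j ∘ l) ∘ d(g(l), g(g(l))) ∘ g(d(l, l) ∘ j ∘ l) ∘ g(g(d(l, l) ∘ j ∘ l)) ∘ j ∘ l, d(d(j, j) ∘ j ∘ l, j) ∘ j ∘ l)

Answer: d(d(d(l, l), j ∘ l) ∘ d(g(l), g(g(l))) ∘ g(d(l, l) ∘ j ∘ l) ∘ g(g(d(l, l) ∘ j ∘ l)) ∘ j ∘ l, d(d(j, j) ∘ j ∘ l, j) ∘ j ∘ l)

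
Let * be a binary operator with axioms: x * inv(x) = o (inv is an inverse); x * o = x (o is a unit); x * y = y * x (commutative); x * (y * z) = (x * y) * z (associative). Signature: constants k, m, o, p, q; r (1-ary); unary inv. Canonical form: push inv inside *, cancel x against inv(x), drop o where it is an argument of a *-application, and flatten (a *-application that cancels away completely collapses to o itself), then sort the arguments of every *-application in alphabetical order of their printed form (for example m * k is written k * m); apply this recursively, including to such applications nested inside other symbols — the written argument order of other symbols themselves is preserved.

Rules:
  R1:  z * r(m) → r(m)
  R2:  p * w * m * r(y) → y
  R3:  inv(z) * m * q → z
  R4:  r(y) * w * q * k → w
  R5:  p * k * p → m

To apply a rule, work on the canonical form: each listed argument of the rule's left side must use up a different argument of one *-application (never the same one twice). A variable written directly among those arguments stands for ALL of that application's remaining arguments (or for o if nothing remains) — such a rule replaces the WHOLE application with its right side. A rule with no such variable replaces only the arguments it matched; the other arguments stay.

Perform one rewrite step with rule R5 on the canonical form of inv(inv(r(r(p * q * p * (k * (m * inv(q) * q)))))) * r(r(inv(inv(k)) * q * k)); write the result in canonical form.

Answer: r(r(k * k * q)) * r(r(m * m * q))

Derivation:
Canonical form:  r(r(k * k * q)) * r(r(k * m * p * p * q))
Match R5:  consume k, p, p
Result:  r(r(k * k * q)) * r(r(m * m * q))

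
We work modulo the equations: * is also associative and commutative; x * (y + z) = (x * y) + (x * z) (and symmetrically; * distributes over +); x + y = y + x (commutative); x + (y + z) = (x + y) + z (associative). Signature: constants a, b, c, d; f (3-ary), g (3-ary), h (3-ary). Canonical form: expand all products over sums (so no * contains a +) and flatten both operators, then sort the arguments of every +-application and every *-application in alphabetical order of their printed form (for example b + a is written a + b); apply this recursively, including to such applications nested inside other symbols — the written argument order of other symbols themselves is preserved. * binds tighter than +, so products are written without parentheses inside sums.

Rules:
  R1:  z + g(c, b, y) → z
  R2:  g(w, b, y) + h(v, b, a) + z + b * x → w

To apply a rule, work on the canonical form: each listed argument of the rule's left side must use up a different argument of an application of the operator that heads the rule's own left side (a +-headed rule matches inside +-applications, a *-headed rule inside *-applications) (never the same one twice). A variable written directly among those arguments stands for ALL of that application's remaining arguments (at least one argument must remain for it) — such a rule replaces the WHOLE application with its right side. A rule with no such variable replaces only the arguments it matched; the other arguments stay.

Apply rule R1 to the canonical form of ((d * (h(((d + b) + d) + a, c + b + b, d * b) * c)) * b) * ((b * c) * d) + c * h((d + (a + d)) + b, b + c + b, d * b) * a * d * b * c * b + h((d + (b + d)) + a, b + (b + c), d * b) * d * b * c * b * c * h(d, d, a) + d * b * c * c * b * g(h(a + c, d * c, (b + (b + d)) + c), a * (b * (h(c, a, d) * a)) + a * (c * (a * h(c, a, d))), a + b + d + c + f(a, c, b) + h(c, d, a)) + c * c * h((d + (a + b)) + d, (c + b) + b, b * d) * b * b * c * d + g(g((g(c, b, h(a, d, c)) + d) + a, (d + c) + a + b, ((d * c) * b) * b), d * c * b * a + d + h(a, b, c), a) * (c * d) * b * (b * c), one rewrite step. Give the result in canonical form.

Canonical form:  a * b * b * c * c * d * h(a + b + d + d, b + b + c, b * d) + b * b * c * c * c * d * h(a + b + d + d, b + b + c, b * d) + b * b * c * c * d * d * h(a + b + d + d, b + b + c, b * d) + b * b * c * c * d * g(g(a + d + g(c, b, h(a, d, c)), a + b + c + d, b * b * c * d), a * b * c * d + d + h(a, b, c), a) + b * b * c * c * d * g(h(a + c, c * d, b + b + c + d), a * a * b * h(c, a, d) + a * a * c * h(c, a, d), a + b + c + d + f(a, c, b) + h(c, d, a)) + b * b * c * c * d * h(a + b + d + d, b + b + c, b * d) * h(d, d, a)
Apply R1:  consuming g(c, b, h(a, d, c));  y := h(a, d, c), z := a + d
Every leftover argument binds to the variable; the entire application is replaced.
Result:  a * b * b * c * c * d * h(a + b + d + d, b + b + c, b * d) + b * b * c * c * c * d * h(a + b + d + d, b + b + c, b * d) + b * b * c * c * d * d * h(a + b + d + d, b + b + c, b * d) + b * b * c * c * d * g(g(a + d, a + b + c + d, b * b * c * d), a * b * c * d + d + h(a, b, c), a) + b * b * c * c * d * g(h(a + c, c * d, b + b + c + d), a * a * b * h(c, a, d) + a * a * c * h(c, a, d), a + b + c + d + f(a, c, b) + h(c, d, a)) + b * b * c * c * d * h(a + b + d + d, b + b + c, b * d) * h(d, d, a)

Answer: a * b * b * c * c * d * h(a + b + d + d, b + b + c, b * d) + b * b * c * c * c * d * h(a + b + d + d, b + b + c, b * d) + b * b * c * c * d * d * h(a + b + d + d, b + b + c, b * d) + b * b * c * c * d * g(g(a + d, a + b + c + d, b * b * c * d), a * b * c * d + d + h(a, b, c), a) + b * b * c * c * d * g(h(a + c, c * d, b + b + c + d), a * a * b * h(c, a, d) + a * a * c * h(c, a, d), a + b + c + d + f(a, c, b) + h(c, d, a)) + b * b * c * c * d * h(a + b + d + d, b + b + c, b * d) * h(d, d, a)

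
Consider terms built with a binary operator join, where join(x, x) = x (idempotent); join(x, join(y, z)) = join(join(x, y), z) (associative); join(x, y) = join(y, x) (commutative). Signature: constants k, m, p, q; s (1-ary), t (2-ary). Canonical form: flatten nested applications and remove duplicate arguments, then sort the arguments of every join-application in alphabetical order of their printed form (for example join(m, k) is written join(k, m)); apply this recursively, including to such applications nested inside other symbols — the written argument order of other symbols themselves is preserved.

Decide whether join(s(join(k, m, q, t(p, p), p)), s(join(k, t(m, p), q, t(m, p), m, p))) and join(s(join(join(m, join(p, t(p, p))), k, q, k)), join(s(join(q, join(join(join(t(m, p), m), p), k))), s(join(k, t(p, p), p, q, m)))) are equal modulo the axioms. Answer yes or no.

Left:  join(s(join(k, m, q, t(p, p), p)), s(join(k, t(m, p), q, t(m, p), m, p)))
  Simplify inside:  s(join(k, m, q, t(p, p), p))  →  s(join(k, m, p, q, t(p, p)))
  Canonicalize subterm:  s(join(k, t(m, p), q, t(m, p), m, p))  →  s(join(k, m, p, q, t(m, p)))
  Sort arguments:  join(s(join(k, m, p, q, t(m, p))), s(join(k, m, p, q, t(p, p))))
Right:  join(s(join(join(m, join(p, t(p, p))), k, q, k)), join(s(join(q, join(join(join(t(m, p), m), p), k))), s(join(k, t(p, p), p, q, m))))
  Un-nest:  join(s(join(join(m, join(p, t(p, p))), k, q, k)), s(join(q, join(join(join(t(m, p), m), p), k))), s(join(k, t(p, p), p, q, m)))
  Canonicalize subterm:  s(join(join(m, join(p, t(p, p))), k, q, k))  →  s(join(k, m, p, q, t(p, p)))
  Canonicalize subterm:  s(join(q, join(join(join(t(m, p), m), p), k)))  →  s(join(k, m, p, q, t(m, p)))
  Inside:  s(join(k, t(p, p), p, q, m))  →  s(join(k, m, p, q, t(p, p)))
  Drop duplicates:  drop duplicate s(join(k, m, p, q, t(p, p)))
  Sort:  join(s(join(k, m, p, q, t(m, p))), s(join(k, m, p, q, t(p, p))))

Answer: yes — both canonical forms are join(s(join(k, m, p, q, t(m, p))), s(join(k, m, p, q, t(p, p))))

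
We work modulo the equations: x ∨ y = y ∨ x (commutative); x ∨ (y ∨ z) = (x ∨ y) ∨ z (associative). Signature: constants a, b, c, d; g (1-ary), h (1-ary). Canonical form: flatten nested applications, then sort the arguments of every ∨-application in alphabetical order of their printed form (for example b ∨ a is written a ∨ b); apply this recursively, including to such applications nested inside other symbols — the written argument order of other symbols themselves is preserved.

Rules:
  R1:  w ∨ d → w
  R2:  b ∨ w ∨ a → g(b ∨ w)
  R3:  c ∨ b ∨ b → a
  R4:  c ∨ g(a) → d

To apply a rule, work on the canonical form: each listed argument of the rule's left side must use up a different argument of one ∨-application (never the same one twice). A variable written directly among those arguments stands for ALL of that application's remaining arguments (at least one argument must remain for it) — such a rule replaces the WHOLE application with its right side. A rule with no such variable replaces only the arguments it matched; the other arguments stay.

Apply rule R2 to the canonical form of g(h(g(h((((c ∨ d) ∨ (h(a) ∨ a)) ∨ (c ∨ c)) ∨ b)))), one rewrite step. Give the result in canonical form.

Answer: g(h(g(h(g(b ∨ c ∨ c ∨ c ∨ d ∨ h(a))))))

Derivation:
Canonical form:  g(h(g(h(a ∨ b ∨ c ∨ c ∨ c ∨ d ∨ h(a)))))
Match R2:  consume a, b;  w := c ∨ c ∨ c ∨ d ∨ h(a)
The variable takes the whole remainder — replace the entire application.
Result:  g(h(g(h(g(b ∨ c ∨ c ∨ c ∨ d ∨ h(a))))))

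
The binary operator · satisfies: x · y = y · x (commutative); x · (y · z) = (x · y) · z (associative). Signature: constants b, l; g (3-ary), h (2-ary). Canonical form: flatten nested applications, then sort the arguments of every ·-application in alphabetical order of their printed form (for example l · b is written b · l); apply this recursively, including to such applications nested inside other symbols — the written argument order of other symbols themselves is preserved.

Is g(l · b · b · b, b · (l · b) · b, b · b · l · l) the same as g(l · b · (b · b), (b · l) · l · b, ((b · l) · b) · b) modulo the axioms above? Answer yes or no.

Left:  g(l · b · b · b, b · (l · b) · b, b · b · l · l)
  Work inside:  b · (l · b) · b
  Flatten:  b · l · b · b
  Order the arguments:  b · b · b · l
  Put back:  g(b · b · b · l, b · b · b · l, b · b · l · l)
Right:  g(l · b · (b · b), (b · l) · l · b, ((b · l) · b) · b)
  Work inside:  ((b · l) · b) · b
  Flatten:  b · l · b · b
  Sort:  b · b · b · l
  Put back:  g(b · b · b · l, b · b · l · l, b · b · b · l)

Answer: no — g(b · b · b · l, b · b · b · l, b · b · l · l) vs g(b · b · b · l, b · b · l · l, b · b · b · l)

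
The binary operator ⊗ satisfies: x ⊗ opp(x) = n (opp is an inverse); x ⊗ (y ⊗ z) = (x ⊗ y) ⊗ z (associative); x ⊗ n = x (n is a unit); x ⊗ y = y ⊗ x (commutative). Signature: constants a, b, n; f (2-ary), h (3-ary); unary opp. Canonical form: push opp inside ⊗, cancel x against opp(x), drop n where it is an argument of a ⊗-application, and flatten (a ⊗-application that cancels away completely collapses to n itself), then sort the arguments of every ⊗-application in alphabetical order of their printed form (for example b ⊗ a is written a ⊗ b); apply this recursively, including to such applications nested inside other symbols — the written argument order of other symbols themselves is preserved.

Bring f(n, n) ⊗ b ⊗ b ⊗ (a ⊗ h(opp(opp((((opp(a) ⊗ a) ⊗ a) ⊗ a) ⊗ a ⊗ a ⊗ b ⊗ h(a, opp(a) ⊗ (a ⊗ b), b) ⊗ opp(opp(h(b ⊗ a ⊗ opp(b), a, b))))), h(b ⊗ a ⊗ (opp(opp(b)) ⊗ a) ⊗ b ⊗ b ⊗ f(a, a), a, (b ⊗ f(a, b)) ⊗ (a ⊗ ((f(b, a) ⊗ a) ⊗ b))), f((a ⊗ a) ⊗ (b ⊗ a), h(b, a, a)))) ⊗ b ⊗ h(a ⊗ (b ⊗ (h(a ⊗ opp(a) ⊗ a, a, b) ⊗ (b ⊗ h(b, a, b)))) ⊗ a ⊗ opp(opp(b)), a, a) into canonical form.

Push opp inside:  distribute opp over ⊗ and collapse double opp
Collect terms:  f(n, n) ⊗ b ⊗ b ⊗ b ⊗ a ⊗ h(a ⊗ a ⊗ a ⊗ a ⊗ b ⊗ h(a, a, b) ⊗ h(a, b, b), h(a ⊗ a ⊗ b ⊗ b ⊗ b ⊗ b ⊗ f(a, a), a, a ⊗ a ⊗ b ⊗ b ⊗ f(a, b) ⊗ f(b, a)), f(a ⊗ a ⊗ a ⊗ b, h(b, a, a))) ⊗ h(a ⊗ a ⊗ b ⊗ b ⊗ b ⊗ h(a, a, b) ⊗ h(b, a, b), a, a)
Sort arguments:  a ⊗ b ⊗ b ⊗ b ⊗ f(n, n) ⊗ h(a ⊗ a ⊗ a ⊗ a ⊗ b ⊗ h(a, a, b) ⊗ h(a, b, b), h(a ⊗ a ⊗ b ⊗ b ⊗ b ⊗ b ⊗ f(a, a), a, a ⊗ a ⊗ b ⊗ b ⊗ f(a, b) ⊗ f(b, a)), f(a ⊗ a ⊗ a ⊗ b, h(b, a, a))) ⊗ h(a ⊗ a ⊗ b ⊗ b ⊗ b ⊗ h(a, a, b) ⊗ h(b, a, b), a, a)

Answer: a ⊗ b ⊗ b ⊗ b ⊗ f(n, n) ⊗ h(a ⊗ a ⊗ a ⊗ a ⊗ b ⊗ h(a, a, b) ⊗ h(a, b, b), h(a ⊗ a ⊗ b ⊗ b ⊗ b ⊗ b ⊗ f(a, a), a, a ⊗ a ⊗ b ⊗ b ⊗ f(a, b) ⊗ f(b, a)), f(a ⊗ a ⊗ a ⊗ b, h(b, a, a))) ⊗ h(a ⊗ a ⊗ b ⊗ b ⊗ b ⊗ h(a, a, b) ⊗ h(b, a, b), a, a)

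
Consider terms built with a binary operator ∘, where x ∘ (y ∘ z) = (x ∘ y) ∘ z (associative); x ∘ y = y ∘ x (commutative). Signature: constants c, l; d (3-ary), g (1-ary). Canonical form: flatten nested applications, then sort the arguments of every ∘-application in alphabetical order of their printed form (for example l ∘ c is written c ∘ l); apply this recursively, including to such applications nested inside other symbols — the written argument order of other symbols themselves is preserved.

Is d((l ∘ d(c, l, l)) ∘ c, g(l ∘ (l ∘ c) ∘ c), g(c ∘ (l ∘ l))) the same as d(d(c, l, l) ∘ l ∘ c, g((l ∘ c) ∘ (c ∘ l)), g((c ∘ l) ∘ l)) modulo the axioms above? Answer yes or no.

Left:  d((l ∘ d(c, l, l)) ∘ c, g(l ∘ (l ∘ c) ∘ c), g(c ∘ (l ∘ l)))
  Descend into:  (l ∘ d(c, l, l)) ∘ c
  Un-nest:  l ∘ d(c, l, l) ∘ c
  Sort:  c ∘ d(c, l, l) ∘ l
  Rebuild:  d(c ∘ d(c, l, l) ∘ l, g(c ∘ c ∘ l ∘ l), g(c ∘ l ∘ l))
Right:  d(d(c, l, l) ∘ l ∘ c, g((l ∘ c) ∘ (c ∘ l)), g((c ∘ l) ∘ l))
  Work inside:  (l ∘ c) ∘ (c ∘ l)
  Un-nest:  l ∘ c ∘ c ∘ l
  Sort:  c ∘ c ∘ l ∘ l
  Put back:  d(c ∘ d(c, l, l) ∘ l, g(c ∘ c ∘ l ∘ l), g(c ∘ l ∘ l))

Answer: yes — both canonical forms are d(c ∘ d(c, l, l) ∘ l, g(c ∘ c ∘ l ∘ l), g(c ∘ l ∘ l))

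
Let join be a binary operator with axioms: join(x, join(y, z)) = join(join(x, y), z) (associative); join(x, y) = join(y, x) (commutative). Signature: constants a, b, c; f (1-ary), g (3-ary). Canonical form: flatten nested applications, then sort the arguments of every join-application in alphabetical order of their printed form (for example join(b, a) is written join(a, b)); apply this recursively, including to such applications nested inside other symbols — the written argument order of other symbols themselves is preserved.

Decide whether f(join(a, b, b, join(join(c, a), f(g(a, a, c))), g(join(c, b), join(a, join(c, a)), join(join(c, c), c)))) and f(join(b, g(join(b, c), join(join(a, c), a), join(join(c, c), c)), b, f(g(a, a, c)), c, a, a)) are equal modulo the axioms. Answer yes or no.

Left:  f(join(a, b, b, join(join(c, a), f(g(a, a, c))), g(join(c, b), join(a, join(c, a)), join(join(c, c), c))))
  Work inside:  join(a, b, b, join(join(c, a), f(g(a, a, c))), g(join(c, b), join(a, join(c, a)), join(join(c, c), c)))
  Merge nested applications:  join(a, b, b, c, a, f(g(a, a, c)), g(join(c, b), join(a, join(c, a)), join(join(c, c), c)))
  Inside:  g(join(c, b), join(a, join(c, a)), join(join(c, c), c))  →  g(join(b, c), join(a, a, c), join(c, c, c))
  Sort:  join(a, a, b, b, c, f(g(a, a, c)), g(join(b, c), join(a, a, c), join(c, c, c)))
  Rebuild:  f(join(a, a, b, b, c, f(g(a, a, c)), g(join(b, c), join(a, a, c), join(c, c, c))))
Right:  f(join(b, g(join(b, c), join(join(a, c), a), join(join(c, c), c)), b, f(g(a, a, c)), c, a, a))
  Descend into:  join(b, g(join(b, c), join(join(a, c), a), join(join(c, c), c)), b, f(g(a, a, c)), c, a, a)
  Inside:  g(join(b, c), join(join(a, c), a), join(join(c, c), c))  →  g(join(b, c), join(a, a, c), join(c, c, c))
  Order the arguments:  join(a, a, b, b, c, f(g(a, a, c)), g(join(b, c), join(a, a, c), join(c, c, c)))
  Put back:  f(join(a, a, b, b, c, f(g(a, a, c)), g(join(b, c), join(a, a, c), join(c, c, c))))

Answer: yes — both canonical forms are f(join(a, a, b, b, c, f(g(a, a, c)), g(join(b, c), join(a, a, c), join(c, c, c))))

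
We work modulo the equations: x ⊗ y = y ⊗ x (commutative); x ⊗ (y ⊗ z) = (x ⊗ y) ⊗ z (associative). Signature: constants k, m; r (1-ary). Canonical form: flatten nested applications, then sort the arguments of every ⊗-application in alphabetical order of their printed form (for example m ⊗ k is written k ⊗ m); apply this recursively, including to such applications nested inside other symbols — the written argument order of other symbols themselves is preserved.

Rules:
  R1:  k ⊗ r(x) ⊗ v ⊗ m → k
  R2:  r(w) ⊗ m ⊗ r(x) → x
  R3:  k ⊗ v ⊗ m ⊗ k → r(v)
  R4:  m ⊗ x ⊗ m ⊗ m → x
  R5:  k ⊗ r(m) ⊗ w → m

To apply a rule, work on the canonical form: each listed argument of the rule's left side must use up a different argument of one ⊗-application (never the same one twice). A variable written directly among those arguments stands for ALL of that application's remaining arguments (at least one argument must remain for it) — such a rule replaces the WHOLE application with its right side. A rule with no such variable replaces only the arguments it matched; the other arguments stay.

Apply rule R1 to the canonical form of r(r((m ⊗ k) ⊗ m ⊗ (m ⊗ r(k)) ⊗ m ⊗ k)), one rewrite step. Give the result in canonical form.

Canonical form:  r(r(k ⊗ k ⊗ m ⊗ m ⊗ m ⊗ m ⊗ r(k)))
Apply R1:  consuming k, m, r(k);  v := k ⊗ m ⊗ m ⊗ m, x := k
The variable takes the whole remainder — replace the entire application.
Giving:  r(r(k))

Answer: r(r(k))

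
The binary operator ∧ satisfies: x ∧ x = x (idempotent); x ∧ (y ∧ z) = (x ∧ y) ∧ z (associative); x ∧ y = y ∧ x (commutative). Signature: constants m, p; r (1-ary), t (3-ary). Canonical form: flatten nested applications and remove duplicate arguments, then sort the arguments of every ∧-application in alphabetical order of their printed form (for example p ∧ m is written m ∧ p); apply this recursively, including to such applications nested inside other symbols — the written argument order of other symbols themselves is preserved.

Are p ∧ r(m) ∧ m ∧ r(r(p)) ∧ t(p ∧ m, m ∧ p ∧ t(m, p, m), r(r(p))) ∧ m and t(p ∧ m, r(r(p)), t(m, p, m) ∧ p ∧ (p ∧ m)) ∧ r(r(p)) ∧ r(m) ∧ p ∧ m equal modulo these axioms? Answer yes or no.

Answer: no — m ∧ p ∧ r(m) ∧ r(r(p)) ∧ t(m ∧ p, m ∧ p ∧ t(m, p, m), r(r(p))) vs m ∧ p ∧ r(m) ∧ r(r(p)) ∧ t(m ∧ p, r(r(p)), m ∧ p ∧ t(m, p, m))

Derivation:
Left:  p ∧ r(m) ∧ m ∧ r(r(p)) ∧ t(p ∧ m, m ∧ p ∧ t(m, p, m), r(r(p))) ∧ m
  Canonicalize subterm:  t(p ∧ m, m ∧ p ∧ t(m, p, m), r(r(p)))  →  t(m ∧ p, m ∧ p ∧ t(m, p, m), r(r(p)))
  Drop duplicates:  drop duplicate m
  Sort arguments:  m ∧ p ∧ r(m) ∧ r(r(p)) ∧ t(m ∧ p, m ∧ p ∧ t(m, p, m), r(r(p)))
Right:  t(p ∧ m, r(r(p)), t(m, p, m) ∧ p ∧ (p ∧ m)) ∧ r(r(p)) ∧ r(m) ∧ p ∧ m
  Simplify inside:  t(p ∧ m, r(r(p)), t(m, p, m) ∧ p ∧ (p ∧ m))  →  t(m ∧ p, r(r(p)), m ∧ p ∧ t(m, p, m))
  Order the arguments:  m ∧ p ∧ r(m) ∧ r(r(p)) ∧ t(m ∧ p, r(r(p)), m ∧ p ∧ t(m, p, m))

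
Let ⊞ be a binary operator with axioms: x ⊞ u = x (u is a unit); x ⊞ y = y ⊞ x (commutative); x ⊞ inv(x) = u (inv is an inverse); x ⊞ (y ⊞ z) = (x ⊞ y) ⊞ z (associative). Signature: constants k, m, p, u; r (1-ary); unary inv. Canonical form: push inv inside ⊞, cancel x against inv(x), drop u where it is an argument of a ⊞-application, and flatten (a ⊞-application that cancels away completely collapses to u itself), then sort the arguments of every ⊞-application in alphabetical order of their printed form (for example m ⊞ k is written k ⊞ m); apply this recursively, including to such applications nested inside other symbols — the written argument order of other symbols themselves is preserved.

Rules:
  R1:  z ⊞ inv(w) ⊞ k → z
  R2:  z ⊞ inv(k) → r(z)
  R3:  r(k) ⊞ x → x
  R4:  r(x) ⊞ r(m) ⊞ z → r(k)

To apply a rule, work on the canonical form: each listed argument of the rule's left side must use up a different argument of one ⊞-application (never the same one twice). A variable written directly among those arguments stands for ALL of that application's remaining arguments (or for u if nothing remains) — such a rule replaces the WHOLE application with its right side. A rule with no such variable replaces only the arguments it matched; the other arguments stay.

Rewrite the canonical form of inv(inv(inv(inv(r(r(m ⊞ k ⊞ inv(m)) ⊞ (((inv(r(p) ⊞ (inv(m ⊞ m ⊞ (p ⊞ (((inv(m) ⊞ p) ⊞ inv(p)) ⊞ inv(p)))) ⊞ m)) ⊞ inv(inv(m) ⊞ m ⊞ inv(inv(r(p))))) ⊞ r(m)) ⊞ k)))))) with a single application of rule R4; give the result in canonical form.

Canonical form:  r(inv(r(p)) ⊞ inv(r(p)) ⊞ k ⊞ r(k) ⊞ r(m))
Apply R4:  consuming r(k), r(m);  x := k, z := inv(r(p)) ⊞ inv(r(p)) ⊞ k
The variable takes the whole remainder — replace the entire application.
Giving:  r(r(k))

Answer: r(r(k))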